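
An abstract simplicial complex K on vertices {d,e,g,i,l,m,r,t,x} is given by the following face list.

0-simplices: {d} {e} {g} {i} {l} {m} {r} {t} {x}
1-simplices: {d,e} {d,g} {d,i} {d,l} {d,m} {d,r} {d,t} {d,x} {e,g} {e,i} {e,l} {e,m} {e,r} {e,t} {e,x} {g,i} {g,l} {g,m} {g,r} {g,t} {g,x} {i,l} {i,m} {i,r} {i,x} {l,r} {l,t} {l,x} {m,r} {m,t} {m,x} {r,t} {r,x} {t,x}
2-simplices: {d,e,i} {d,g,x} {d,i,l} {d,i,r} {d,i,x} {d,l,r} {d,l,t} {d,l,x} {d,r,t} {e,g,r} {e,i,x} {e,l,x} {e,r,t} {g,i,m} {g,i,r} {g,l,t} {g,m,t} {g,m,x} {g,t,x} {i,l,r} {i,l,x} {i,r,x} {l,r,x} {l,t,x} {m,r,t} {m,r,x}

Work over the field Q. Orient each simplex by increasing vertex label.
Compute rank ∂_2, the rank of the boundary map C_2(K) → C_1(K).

rank∂_2=22

n_0=9 n_1=34 n_2=26  [Q]
∂1: piv[de,dg,di,dl,dm,dr,dt,dx] rk=8  ker:eg,ei,el,em,er,et,ex,gi,gl,gm,gr,gt,gx,il,im,ir,ix,lr,lt,lx,mr,mt,mx,rt,rx,tx
∂2: piv[dei,dgx,dil,dir,dix,dlr,dlt,dlx,drt,egr,eix,elx,ert,gim,gir,glt,gmt,gmx,gtx,irx,ltx,mrt] rk=22  ker:ilr,ilx,lrx,mrx
rk∂_2=22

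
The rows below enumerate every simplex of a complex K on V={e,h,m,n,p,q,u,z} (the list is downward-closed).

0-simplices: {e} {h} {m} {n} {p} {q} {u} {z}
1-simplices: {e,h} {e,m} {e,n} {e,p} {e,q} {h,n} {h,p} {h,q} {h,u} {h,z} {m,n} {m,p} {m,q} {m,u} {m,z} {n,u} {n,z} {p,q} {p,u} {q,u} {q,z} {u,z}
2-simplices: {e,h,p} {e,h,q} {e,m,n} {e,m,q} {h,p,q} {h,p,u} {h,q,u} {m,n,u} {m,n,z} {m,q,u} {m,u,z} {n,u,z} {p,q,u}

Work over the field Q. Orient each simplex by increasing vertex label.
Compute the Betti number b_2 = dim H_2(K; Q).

n_0=8 n_1=22 n_2=13  [Q]
∂1: piv[eh,em,en,ep,eq,hu,hz] rk=7  ker:hn,hp,hq,mn,mp,mq,mu,mz,nu,nz,pq,pu,qu,qz,uz
∂2: piv[ehp,ehq,emn,emq,hpq,hpu,hqu,mnu,mnz,mqu,muz] rk=11  ker:nuz,pqu
b_2=(13−11)−0=2

b_2=2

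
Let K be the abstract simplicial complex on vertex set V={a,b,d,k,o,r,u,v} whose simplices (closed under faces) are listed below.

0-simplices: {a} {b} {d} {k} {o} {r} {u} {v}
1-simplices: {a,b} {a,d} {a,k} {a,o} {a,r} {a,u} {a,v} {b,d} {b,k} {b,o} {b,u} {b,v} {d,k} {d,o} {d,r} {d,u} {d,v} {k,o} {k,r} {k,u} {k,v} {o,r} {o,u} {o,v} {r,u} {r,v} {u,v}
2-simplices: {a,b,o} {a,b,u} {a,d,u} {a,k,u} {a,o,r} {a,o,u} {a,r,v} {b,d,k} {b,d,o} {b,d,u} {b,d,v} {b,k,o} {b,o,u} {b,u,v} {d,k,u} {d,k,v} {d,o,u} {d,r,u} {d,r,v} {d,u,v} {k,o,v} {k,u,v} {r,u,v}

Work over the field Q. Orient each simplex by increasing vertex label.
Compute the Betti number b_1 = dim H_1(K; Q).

b_1=2

n_0=8 n_1=27 n_2=23  [Q]
∂1: piv[ab,ad,ak,ao,ar,au,av] rk=7  ker:bd,bk,bo,bu,bv,dk,do,dr,du,dv,ko,kr,ku,kv,or,ou,ov,ru,rv,uv
∂2: piv[abo,abu,adu,aku,aor,aou,arv,bdk,bdo,bdu,bdv,bko,buv,dku,dkv,dru,drv,kov] rk=18  ker:bou,dou,duv,kuv,ruv
b_1=(27−7)−18=2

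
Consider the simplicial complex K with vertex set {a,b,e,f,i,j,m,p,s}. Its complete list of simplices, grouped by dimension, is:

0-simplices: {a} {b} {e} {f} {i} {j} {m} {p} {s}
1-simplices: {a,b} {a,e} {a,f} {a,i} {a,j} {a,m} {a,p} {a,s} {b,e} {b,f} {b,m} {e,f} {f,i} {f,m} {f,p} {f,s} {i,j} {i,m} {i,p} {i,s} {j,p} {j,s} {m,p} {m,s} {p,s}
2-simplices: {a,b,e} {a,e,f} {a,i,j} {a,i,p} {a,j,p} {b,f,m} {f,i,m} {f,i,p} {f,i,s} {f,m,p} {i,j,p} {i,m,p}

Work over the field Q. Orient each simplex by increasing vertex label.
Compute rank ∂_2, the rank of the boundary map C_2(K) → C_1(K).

rank∂_2=10

n_0=9 n_1=25 n_2=12  [Q]
∂1: piv[ab,ae,af,ai,aj,am,ap,as] rk=8  ker:be,bf,bm,ef,fi,fm,fp,fs,ij,im,ip,is,jp,js,mp,ms,ps
∂2: piv[abe,aef,aij,aip,ajp,bfm,fim,fip,fis,fmp] rk=10  ker:ijp,imp
rk∂_2=10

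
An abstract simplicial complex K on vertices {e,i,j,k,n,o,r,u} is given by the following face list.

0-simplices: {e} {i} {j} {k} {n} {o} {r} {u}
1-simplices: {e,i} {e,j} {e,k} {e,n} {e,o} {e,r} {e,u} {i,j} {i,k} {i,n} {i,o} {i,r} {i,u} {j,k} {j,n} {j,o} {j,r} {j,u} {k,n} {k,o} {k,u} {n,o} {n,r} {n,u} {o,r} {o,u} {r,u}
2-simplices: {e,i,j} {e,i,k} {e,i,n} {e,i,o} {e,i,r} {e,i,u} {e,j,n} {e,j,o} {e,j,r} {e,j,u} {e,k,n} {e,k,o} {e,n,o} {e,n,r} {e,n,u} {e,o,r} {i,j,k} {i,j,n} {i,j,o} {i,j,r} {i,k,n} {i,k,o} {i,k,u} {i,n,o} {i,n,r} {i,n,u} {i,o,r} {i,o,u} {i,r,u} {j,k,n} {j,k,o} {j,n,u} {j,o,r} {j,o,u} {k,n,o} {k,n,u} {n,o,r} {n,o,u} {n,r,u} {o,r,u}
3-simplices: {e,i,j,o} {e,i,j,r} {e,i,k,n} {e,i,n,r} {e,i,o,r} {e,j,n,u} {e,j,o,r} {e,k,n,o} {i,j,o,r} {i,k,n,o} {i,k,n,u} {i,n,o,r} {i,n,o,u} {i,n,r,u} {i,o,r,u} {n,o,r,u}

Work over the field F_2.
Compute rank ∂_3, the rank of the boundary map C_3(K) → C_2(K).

rank∂_3=14

n_0=8 n_1=27 n_2=40 n_3=16  [Z2]
∂1: piv[ei,ej,ek,en,eo,er,eu] rk=7  ker:ij,ik,in,io,ir,iu,jk,jn,jo,jr,ju,kn,ko,ku,no,nr,nu,or,ou,ru
∂2: piv[eij,eik,ein,eio,eir,eiu,ejn,ejo,ejr,eju,ekn,eko,eno,enr,enu,eor,ijk,iku,iou,iru] rk=20  ker:ijn,ijo,ijr,ikn,iko,ino,inr,inu,ior,jkn,jko,jnu,jor,jou,kno,knu,nor,nou,nru,oru
∂3: piv[eijo,eijr,eikn,einr,eior,ejnu,ejor,ekno,ikno,iknu,inor,inou,inru,ioru] rk=14  ker:ijor,noru
rk∂_3=14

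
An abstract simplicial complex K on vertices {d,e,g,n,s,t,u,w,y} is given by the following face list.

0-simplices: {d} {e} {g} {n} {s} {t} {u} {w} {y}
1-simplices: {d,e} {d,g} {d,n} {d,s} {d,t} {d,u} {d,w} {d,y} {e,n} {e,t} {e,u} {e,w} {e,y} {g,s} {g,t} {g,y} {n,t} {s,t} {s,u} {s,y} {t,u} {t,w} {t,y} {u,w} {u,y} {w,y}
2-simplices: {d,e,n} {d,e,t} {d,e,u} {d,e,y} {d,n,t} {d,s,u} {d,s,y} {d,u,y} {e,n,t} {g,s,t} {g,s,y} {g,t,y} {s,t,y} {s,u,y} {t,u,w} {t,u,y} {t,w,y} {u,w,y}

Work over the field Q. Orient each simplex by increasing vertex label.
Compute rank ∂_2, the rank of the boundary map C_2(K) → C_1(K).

rank∂_2=14

n_0=9 n_1=26 n_2=18  [Q]
∂1: piv[de,dg,dn,ds,dt,du,dw,dy] rk=8  ker:en,et,eu,ew,ey,gs,gt,gy,nt,st,su,sy,tu,tw,ty,uw,uy,wy
∂2: piv[den,det,deu,dey,dnt,dsu,dsy,duy,gst,gsy,gty,tuw,tuy,twy] rk=14  ker:ent,sty,suy,uwy
rk∂_2=14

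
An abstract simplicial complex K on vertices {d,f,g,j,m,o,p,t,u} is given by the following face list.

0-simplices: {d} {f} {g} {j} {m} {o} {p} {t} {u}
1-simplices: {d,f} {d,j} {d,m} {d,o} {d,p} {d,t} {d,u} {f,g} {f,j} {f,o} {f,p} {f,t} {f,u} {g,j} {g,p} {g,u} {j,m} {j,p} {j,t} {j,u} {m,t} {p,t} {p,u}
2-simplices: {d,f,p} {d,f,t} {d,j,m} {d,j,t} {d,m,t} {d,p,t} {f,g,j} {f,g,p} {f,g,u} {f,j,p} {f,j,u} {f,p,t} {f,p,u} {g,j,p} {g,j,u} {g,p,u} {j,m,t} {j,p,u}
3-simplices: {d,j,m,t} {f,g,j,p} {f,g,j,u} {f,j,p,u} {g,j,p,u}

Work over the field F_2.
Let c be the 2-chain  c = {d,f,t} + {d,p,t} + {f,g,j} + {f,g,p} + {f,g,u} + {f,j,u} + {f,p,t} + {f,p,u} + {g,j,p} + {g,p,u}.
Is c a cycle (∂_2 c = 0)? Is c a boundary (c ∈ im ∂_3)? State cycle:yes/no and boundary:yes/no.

cycle:no boundary:no

n_0=9 n_1=23 n_2=18 n_3=5  [Z2]
∂1: piv[df,dj,dm,do,dp,dt,du,fg] rk=8  ker:fj,fo,fp,ft,fu,gj,gp,gu,jm,jp,jt,ju,mt,pt,pu
∂2: piv[dfp,dft,djm,djt,dmt,dpt,fgj,fgp,fgu,fjp,fju,fpu] rk=12  ker:fpt,gjp,gju,gpu,jmt,jpu
∂3: piv[djmt,fgjp,fgju,fjpu,gjpu] rk=5
∂2c = {d,f} + {d,p} + {f,g} + {f,p} + {f,u} + {g,p} + {j,p} + {j,u}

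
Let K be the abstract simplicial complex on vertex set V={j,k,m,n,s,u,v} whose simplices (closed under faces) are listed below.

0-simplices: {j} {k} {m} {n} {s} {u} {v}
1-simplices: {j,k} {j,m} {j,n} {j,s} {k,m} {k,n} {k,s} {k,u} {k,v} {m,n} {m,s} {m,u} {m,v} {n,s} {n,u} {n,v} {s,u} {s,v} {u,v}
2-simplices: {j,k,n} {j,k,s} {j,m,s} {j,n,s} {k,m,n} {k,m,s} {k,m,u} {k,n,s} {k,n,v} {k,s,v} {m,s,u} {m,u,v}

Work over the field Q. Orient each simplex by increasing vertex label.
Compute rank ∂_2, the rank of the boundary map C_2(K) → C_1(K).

rank∂_2=11

n_0=7 n_1=19 n_2=12  [Q]
∂1: piv[jk,jm,jn,js,ku,kv] rk=6  ker:km,kn,ks,mn,ms,mu,mv,ns,nu,nv,su,sv,uv
∂2: piv[jkn,jks,jms,jns,kmn,kms,kmu,knv,ksv,msu,muv] rk=11  ker:kns
rk∂_2=11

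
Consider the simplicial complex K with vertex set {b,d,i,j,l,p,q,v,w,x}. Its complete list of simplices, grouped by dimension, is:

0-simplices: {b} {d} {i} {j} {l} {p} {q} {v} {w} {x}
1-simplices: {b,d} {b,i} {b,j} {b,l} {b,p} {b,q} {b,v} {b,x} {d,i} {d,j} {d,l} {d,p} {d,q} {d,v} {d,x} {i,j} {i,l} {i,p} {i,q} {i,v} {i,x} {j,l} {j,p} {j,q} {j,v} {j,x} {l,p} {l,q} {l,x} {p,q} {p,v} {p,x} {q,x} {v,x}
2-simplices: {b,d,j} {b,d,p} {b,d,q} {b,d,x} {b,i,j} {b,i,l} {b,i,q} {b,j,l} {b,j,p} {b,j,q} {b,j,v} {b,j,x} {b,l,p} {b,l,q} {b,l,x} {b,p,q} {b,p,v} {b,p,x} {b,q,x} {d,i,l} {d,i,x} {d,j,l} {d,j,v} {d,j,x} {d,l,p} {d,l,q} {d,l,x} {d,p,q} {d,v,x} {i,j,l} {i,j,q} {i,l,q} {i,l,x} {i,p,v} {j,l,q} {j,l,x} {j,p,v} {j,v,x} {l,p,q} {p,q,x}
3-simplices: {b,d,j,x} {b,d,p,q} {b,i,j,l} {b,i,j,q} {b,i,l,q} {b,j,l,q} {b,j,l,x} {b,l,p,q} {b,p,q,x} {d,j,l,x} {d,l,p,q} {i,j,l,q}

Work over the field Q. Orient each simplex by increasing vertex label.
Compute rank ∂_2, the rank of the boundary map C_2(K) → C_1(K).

rank∂_2=25

n_0=10 n_1=34 n_2=40 n_3=12  [Q]
∂1: piv[bd,bi,bj,bl,bp,bq,bv,bx] rk=8  ker:di,dj,dl,dp,dq,dv,dx,ij,il,ip,iq,iv,ix,jl,jp,jq,jv,jx,lp,lq,lx,pq,pv,px,qx,vx
∂2: piv[bdj,bdp,bdq,bdx,bij,bil,biq,bjl,bjp,bjq,bjv,bjx,blp,blq,blx,bpq,bpv,bpx,bqx,dil,dix,djl,djv,dvx,ipv] rk=25  ker:djx,dlp,dlq,dlx,dpq,ijl,ijq,ilq,ilx,jlq,jlx,jpv,jvx,lpq,pqx
∂3: piv[bdjx,bdpq,bijl,bijq,bilq,bjlq,bjlx,blpq,bpqx,djlx,dlpq] rk=11  ker:ijlq
rk∂_2=25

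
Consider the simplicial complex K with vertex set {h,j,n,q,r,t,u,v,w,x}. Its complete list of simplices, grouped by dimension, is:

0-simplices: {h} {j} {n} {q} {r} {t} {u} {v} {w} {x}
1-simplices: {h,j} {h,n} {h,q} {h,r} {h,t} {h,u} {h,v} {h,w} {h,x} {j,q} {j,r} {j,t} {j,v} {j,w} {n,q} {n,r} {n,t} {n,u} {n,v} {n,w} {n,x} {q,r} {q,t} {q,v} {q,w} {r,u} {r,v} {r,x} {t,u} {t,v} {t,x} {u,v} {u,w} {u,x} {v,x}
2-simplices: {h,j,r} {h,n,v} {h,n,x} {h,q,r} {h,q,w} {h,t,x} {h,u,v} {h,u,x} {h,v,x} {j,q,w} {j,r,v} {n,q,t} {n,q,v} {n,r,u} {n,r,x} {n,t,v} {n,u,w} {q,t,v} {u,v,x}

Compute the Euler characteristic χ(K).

χ(K)=-6

n_0=10 n_1=35 n_2=19
χ=+10−35+19=-6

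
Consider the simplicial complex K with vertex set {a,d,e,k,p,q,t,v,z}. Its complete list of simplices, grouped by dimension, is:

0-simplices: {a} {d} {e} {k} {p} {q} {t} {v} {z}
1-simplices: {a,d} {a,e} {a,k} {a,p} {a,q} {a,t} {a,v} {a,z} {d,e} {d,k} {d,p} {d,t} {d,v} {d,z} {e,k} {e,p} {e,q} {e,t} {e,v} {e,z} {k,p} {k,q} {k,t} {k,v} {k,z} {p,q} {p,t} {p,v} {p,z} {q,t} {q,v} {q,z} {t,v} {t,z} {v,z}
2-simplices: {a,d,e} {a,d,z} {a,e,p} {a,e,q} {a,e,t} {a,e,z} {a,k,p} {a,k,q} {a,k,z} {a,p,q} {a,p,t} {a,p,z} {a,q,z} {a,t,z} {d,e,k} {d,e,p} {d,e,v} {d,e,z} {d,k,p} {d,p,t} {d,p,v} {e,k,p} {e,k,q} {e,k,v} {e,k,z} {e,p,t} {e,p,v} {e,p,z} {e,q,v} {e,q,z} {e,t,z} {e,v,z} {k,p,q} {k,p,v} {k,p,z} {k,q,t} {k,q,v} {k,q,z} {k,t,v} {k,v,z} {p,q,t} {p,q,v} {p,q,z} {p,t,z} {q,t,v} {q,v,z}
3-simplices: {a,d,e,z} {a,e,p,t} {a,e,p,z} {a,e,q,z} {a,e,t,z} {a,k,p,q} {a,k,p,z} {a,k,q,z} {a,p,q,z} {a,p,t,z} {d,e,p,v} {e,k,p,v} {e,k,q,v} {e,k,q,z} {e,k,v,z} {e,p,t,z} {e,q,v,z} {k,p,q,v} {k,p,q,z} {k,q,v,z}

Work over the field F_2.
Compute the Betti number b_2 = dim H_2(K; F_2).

b_2=3

n_0=9 n_1=35 n_2=46 n_3=20  [Z2]
∂1: piv[ad,ae,ak,ap,aq,at,av,az] rk=8  ker:de,dk,dp,dt,dv,dz,ek,ep,eq,et,ev,ez,kp,kq,kt,kv,kz,pq,pt,pv,pz,qt,qv,qz,tv,tz,vz
∂2: piv[ade,adz,aep,aeq,aet,aez,akp,akq,akz,apq,apt,apz,aqz,atz,dek,dep,dev,dkp,dpt,dpv,ekv,eqv,evz,kqt,ktv,pqt] rk=26  ker:dez,ekp,ekq,ekz,ept,epv,epz,eqz,etz,kpq,kpv,kpz,kqv,kqz,kvz,pqv,pqz,ptz,qtv,qvz
∂3: piv[adez,aept,aepz,aeqz,aetz,akpq,akpz,akqz,apqz,aptz,depv,ekpv,ekqv,ekqz,ekvz,eqvz,kpqv] rk=17  ker:eptz,kpqz,kqvz
b_2=(46−26)−17=3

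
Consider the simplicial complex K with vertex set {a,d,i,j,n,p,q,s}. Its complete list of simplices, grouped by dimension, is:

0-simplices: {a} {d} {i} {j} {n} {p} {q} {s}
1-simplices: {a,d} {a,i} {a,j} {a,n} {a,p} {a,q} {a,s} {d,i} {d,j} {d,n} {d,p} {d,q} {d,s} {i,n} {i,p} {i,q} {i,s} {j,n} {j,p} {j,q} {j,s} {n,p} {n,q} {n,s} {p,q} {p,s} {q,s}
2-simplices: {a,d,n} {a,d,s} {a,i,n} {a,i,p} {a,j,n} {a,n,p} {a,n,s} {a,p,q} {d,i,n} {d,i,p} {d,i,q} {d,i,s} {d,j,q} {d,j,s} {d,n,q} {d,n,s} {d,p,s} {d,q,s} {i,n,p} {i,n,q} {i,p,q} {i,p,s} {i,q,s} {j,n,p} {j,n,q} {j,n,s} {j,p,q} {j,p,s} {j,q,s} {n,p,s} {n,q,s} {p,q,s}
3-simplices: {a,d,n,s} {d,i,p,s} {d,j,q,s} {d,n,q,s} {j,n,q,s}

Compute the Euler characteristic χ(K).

n_0=8 n_1=27 n_2=32 n_3=5
χ=+8−27+32−5=8

χ(K)=8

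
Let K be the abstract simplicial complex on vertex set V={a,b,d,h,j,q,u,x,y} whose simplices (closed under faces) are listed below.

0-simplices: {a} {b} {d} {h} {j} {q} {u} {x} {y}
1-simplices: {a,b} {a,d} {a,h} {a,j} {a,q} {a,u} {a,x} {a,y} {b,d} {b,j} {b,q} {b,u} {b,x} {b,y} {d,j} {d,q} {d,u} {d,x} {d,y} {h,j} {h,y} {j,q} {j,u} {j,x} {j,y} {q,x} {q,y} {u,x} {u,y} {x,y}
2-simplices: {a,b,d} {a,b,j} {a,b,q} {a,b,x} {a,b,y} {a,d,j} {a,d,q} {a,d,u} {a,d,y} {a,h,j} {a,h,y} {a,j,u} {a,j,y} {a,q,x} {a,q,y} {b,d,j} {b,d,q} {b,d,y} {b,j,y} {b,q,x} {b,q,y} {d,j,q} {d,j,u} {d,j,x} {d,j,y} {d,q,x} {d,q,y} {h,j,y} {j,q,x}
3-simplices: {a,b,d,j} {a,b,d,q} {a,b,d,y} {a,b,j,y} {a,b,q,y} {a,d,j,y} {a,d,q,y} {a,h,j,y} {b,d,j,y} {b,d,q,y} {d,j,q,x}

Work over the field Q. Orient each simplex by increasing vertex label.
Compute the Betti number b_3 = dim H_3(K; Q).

n_0=9 n_1=30 n_2=29 n_3=11  [Q]
∂1: piv[ab,ad,ah,aj,aq,au,ax,ay] rk=8  ker:bd,bj,bq,bu,bx,by,dj,dq,du,dx,dy,hj,hy,jq,ju,jx,jy,qx,qy,ux,uy,xy
∂2: piv[abd,abj,abq,abx,aby,adj,adq,adu,ady,ahj,ahy,aju,ajy,aqx,aqy,djq,djx,dqx] rk=18  ker:bdj,bdq,bdy,bjy,bqx,bqy,dju,djy,dqy,hjy,jqx
∂3: piv[abdj,abdq,abdy,abjy,abqy,adjy,adqy,ahjy,djqx] rk=9  ker:bdjy,bdqy
b_3=(11−9)−0=2

b_3=2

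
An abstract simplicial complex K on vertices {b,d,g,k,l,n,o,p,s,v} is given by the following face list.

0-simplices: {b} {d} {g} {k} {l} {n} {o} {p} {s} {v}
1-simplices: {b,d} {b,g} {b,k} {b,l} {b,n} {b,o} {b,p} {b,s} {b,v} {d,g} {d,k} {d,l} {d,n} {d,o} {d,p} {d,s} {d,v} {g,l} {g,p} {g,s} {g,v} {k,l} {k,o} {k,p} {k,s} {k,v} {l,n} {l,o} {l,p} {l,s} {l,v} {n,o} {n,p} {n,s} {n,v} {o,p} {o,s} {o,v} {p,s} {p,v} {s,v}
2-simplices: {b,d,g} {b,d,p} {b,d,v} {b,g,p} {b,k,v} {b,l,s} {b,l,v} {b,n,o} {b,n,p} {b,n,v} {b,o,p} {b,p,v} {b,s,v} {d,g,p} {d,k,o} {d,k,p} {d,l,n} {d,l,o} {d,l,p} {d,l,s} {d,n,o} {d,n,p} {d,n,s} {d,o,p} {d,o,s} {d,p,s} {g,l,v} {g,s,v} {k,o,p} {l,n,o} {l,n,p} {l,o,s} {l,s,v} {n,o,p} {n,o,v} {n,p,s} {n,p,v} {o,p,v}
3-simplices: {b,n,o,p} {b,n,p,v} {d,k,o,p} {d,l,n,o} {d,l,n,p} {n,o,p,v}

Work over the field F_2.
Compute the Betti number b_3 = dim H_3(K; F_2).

n_0=10 n_1=41 n_2=38 n_3=6  [Z2]
∂1: piv[bd,bg,bk,bl,bn,bo,bp,bs,bv] rk=9  ker:dg,dk,dl,dn,do,dp,ds,dv,gl,gp,gs,gv,kl,ko,kp,ks,kv,ln,lo,lp,ls,lv,no,np,ns,nv,op,os,ov,ps,pv,sv
∂2: piv[bdg,bdp,bdv,bgp,bkv,bls,blv,bno,bnp,bnv,bop,bpv,bsv,dko,dkp,dln,dlo,dlp,dls,dno,dnp,dns,dos,dps,glv,gsv,nov] rk=27  ker:dgp,dop,kop,lno,lnp,los,lsv,nop,nps,npv,opv
∂3: piv[bnop,bnpv,dkop,dlno,dlnp,nopv] rk=6
b_3=(6−6)−0=0

b_3=0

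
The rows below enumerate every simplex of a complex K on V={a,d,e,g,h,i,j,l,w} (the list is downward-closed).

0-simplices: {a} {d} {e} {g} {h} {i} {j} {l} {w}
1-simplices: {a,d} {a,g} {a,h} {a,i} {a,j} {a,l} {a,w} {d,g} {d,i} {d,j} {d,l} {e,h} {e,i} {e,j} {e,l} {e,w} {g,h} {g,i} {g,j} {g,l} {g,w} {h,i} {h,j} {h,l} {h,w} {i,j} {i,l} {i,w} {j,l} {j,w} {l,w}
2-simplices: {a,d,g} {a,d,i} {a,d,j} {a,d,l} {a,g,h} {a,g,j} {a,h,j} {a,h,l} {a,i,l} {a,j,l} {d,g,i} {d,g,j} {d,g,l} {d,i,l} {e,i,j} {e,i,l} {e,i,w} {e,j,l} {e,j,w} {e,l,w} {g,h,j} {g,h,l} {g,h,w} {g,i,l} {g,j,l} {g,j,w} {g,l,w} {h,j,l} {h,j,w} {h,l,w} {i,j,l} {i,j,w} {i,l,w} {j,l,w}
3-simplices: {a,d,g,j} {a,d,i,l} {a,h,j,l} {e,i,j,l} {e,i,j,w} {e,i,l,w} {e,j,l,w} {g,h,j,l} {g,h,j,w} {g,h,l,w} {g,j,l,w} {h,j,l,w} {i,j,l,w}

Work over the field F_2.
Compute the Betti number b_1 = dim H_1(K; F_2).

b_1=3

n_0=9 n_1=31 n_2=34 n_3=13  [Z2]
∂1: piv[ad,ag,ah,ai,aj,al,aw,eh] rk=8  ker:dg,di,dj,dl,ei,ej,el,ew,gh,gi,gj,gl,gw,hi,hj,hl,hw,ij,il,iw,jl,jw,lw
∂2: piv[adg,adi,adj,adl,agh,agj,ahj,ahl,ail,ajl,dgi,dgl,eij,eil,eiw,ejl,ejw,elw,ghw,gjw] rk=20  ker:dgj,dil,ghj,ghl,gil,gjl,glw,hjl,hjw,hlw,ijl,ijw,ilw,jlw
∂3: piv[adgj,adil,ahjl,eijl,eijw,eilw,ejlw,ghjl,ghjw,ghlw,gjlw] rk=11  ker:hjlw,ijlw
b_1=(31−8)−20=3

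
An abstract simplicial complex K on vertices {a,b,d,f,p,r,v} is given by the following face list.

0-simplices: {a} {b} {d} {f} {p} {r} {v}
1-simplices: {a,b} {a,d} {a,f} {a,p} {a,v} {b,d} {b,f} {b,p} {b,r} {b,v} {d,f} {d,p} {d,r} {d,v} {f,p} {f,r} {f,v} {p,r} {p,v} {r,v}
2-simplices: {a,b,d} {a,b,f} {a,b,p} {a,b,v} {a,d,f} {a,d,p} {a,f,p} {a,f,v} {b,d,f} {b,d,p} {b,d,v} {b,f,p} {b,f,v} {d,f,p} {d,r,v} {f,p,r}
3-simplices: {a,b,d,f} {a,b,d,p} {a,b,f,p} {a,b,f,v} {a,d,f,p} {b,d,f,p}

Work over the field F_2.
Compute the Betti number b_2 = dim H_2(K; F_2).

b_2=0

n_0=7 n_1=20 n_2=16 n_3=6  [Z2]
∂1: piv[ab,ad,af,ap,av,br] rk=6  ker:bd,bf,bp,bv,df,dp,dr,dv,fp,fr,fv,pr,pv,rv
∂2: piv[abd,abf,abp,abv,adf,adp,afp,afv,bdv,drv,fpr] rk=11  ker:bdf,bdp,bfp,bfv,dfp
∂3: piv[abdf,abdp,abfp,abfv,adfp] rk=5  ker:bdfp
b_2=(16−11)−5=0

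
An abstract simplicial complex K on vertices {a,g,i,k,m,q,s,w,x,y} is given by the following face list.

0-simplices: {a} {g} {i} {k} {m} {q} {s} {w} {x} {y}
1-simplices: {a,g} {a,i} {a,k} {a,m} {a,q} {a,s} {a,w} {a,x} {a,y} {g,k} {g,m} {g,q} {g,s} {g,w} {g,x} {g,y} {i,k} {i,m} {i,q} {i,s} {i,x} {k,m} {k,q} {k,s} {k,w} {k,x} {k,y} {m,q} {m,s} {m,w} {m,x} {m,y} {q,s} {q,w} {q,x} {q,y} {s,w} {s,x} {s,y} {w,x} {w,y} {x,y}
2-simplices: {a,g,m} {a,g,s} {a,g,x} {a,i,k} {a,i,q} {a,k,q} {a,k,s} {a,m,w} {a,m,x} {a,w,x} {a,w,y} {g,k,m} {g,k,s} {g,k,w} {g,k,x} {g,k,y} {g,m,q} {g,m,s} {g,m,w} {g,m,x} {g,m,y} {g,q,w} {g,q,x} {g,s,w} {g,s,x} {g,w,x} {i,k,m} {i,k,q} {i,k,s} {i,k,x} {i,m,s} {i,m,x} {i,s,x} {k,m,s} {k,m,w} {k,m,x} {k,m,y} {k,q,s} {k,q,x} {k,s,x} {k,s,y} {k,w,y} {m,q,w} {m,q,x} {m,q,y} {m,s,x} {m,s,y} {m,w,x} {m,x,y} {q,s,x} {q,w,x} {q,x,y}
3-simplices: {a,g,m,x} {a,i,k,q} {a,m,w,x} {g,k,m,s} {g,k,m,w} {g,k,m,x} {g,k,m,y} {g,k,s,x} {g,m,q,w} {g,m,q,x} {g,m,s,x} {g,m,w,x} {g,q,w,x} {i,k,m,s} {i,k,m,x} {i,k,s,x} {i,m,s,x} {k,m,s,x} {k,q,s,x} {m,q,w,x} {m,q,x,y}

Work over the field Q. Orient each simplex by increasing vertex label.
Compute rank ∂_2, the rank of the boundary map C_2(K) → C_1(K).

rank∂_2=33

n_0=10 n_1=42 n_2=52 n_3=21  [Q]
∂1: piv[ag,ai,ak,am,aq,as,aw,ax,ay] rk=9  ker:gk,gm,gq,gs,gw,gx,gy,ik,im,iq,is,ix,km,kq,ks,kw,kx,ky,mq,ms,mw,mx,my,qs,qw,qx,qy,sw,sx,sy,wx,wy,xy
∂2: piv[agm,ags,agx,aik,aiq,akq,aks,amw,amx,awx,awy,gkm,gks,gkw,gkx,gky,gmq,gms,gmw,gmy,gqw,gqx,gsw,gsx,ikm,iks,ikx,kqs,kqx,ksy,kwy,mqy,mxy] rk=33  ker:gmx,gwx,ikq,ims,imx,isx,kms,kmw,kmx,kmy,ksx,mqw,mqx,msx,msy,mwx,qsx,qwx,qxy
∂3: piv[agmx,aikq,amwx,gkms,gkmw,gkmx,gkmy,gksx,gmqw,gmqx,gmsx,gmwx,gqwx,ikms,ikmx,iksx,kqsx,mqxy] rk=18  ker:imsx,kmsx,mqwx
rk∂_2=33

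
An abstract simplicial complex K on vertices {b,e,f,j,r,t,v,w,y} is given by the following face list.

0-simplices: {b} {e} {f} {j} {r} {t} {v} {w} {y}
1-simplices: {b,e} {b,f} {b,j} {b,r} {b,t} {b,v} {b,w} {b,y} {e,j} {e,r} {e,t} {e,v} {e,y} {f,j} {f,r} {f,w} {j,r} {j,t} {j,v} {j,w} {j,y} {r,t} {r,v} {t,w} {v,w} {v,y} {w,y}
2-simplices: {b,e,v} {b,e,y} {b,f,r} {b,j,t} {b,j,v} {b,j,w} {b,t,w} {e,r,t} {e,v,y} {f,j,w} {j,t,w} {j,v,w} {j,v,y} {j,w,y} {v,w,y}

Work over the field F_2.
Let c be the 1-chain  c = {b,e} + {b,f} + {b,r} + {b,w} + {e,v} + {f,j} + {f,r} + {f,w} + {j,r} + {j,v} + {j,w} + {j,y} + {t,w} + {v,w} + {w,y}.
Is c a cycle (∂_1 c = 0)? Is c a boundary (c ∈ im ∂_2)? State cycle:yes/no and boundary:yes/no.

cycle:no boundary:no

n_0=9 n_1=27 n_2=15  [Z2]
∂1: piv[be,bf,bj,br,bt,bv,bw,by] rk=8  ker:ej,er,et,ev,ey,fj,fr,fw,jr,jt,jv,jw,jy,rt,rv,tw,vw,vy,wy
∂2: piv[bev,bey,bfr,bjt,bjv,bjw,btw,ert,evy,fjw,jvw,jvy,jwy] rk=13  ker:jtw,vwy
∂1c = {j} + {r} + {t} + {v}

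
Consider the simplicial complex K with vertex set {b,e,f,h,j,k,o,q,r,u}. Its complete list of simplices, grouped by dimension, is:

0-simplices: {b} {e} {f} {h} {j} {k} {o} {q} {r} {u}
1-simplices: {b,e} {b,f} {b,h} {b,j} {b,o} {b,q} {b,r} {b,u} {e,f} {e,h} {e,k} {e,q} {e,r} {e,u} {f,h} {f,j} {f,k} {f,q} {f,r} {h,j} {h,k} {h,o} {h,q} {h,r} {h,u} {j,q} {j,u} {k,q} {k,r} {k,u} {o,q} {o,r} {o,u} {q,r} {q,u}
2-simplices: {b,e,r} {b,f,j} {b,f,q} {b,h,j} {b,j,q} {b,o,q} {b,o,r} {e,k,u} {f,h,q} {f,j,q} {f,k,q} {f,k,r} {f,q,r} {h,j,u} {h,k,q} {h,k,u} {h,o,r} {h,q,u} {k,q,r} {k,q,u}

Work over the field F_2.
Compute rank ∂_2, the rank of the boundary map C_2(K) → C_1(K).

rank∂_2=17

n_0=10 n_1=35 n_2=20  [Z2]
∂1: piv[be,bf,bh,bj,bo,bq,br,bu,ek] rk=9  ker:ef,eh,eq,er,eu,fh,fj,fk,fq,fr,hj,hk,ho,hq,hr,hu,jq,ju,kq,kr,ku,oq,or,ou,qr,qu
∂2: piv[ber,bfj,bfq,bhj,bjq,boq,bor,eku,fhq,fkq,fkr,fqr,hju,hkq,hku,hor,hqu] rk=17  ker:fjq,kqr,kqu
rk∂_2=17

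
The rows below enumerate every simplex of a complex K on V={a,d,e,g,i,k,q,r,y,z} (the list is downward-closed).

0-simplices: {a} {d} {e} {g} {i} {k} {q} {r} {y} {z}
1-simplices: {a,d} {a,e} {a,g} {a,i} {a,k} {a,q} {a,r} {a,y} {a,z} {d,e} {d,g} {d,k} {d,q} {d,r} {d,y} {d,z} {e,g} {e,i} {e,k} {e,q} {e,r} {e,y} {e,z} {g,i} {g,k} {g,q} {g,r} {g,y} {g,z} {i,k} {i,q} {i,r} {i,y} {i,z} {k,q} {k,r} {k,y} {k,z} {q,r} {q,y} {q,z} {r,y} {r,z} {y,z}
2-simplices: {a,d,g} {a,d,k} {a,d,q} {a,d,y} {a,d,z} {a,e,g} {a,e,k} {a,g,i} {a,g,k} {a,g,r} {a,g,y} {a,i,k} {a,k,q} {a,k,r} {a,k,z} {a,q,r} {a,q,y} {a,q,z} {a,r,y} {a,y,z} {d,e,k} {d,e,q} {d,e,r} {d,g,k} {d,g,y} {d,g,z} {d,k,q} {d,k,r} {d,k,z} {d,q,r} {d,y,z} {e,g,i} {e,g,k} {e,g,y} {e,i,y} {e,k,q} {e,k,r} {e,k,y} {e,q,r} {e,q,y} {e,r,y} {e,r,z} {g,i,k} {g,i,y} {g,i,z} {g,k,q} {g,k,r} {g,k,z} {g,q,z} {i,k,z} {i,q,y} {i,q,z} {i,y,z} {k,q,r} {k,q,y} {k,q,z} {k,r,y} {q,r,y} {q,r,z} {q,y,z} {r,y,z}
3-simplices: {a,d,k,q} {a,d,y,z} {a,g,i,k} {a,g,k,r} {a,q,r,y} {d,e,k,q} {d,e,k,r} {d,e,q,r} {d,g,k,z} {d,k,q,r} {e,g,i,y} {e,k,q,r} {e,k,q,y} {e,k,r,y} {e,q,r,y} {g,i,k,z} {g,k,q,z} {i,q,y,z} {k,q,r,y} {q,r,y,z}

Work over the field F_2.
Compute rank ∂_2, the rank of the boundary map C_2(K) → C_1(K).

rank∂_2=34

n_0=10 n_1=44 n_2=61 n_3=20  [Z2]
∂1: piv[ad,ae,ag,ai,ak,aq,ar,ay,az] rk=9  ker:de,dg,dk,dq,dr,dy,dz,eg,ei,ek,eq,er,ey,ez,gi,gk,gq,gr,gy,gz,ik,iq,ir,iy,iz,kq,kr,ky,kz,qr,qy,qz,ry,rz,yz
∂2: piv[adg,adk,adq,ady,adz,aeg,aek,agi,agk,agr,agy,aik,akq,akr,akz,aqr,aqy,aqz,ary,ayz,dek,deq,der,dgz,dkr,egi,egy,eiy,eky,erz,giz,gkq,iqy,qrz] rk=34  ker:dgk,dgy,dkq,dkz,dqr,dyz,egk,ekq,ekr,eqr,eqy,ery,gik,giy,gkr,gkz,gqz,ikz,iqz,iyz,kqr,kqy,kqz,kry,qry,qyz,ryz
∂3: piv[adkq,adyz,agik,agkr,aqry,dekq,dekr,deqr,dgkz,dkqr,egiy,ekqy,ekry,eqry,gikz,gkqz,iqyz,qryz] rk=18  ker:ekqr,kqry
rk∂_2=34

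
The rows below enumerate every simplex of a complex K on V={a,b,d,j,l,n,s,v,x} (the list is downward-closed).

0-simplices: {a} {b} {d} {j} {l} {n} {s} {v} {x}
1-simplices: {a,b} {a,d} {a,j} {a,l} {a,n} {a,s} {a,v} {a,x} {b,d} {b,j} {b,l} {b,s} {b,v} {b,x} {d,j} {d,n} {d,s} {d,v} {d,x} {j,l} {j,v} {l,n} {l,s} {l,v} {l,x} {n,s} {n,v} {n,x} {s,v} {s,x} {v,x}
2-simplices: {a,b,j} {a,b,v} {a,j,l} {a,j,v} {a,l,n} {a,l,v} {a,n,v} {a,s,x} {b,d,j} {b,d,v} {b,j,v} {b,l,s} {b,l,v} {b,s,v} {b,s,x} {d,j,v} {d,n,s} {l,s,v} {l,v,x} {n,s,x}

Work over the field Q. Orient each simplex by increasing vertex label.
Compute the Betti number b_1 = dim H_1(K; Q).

b_1=6

n_0=9 n_1=31 n_2=20  [Q]
∂1: piv[ab,ad,aj,al,an,as,av,ax] rk=8  ker:bd,bj,bl,bs,bv,bx,dj,dn,ds,dv,dx,jl,jv,ln,ls,lv,lx,ns,nv,nx,sv,sx,vx
∂2: piv[abj,abv,ajl,ajv,aln,alv,anv,asx,bdj,bdv,bls,blv,bsv,bsx,dns,lvx,nsx] rk=17  ker:bjv,djv,lsv
b_1=(31−8)−17=6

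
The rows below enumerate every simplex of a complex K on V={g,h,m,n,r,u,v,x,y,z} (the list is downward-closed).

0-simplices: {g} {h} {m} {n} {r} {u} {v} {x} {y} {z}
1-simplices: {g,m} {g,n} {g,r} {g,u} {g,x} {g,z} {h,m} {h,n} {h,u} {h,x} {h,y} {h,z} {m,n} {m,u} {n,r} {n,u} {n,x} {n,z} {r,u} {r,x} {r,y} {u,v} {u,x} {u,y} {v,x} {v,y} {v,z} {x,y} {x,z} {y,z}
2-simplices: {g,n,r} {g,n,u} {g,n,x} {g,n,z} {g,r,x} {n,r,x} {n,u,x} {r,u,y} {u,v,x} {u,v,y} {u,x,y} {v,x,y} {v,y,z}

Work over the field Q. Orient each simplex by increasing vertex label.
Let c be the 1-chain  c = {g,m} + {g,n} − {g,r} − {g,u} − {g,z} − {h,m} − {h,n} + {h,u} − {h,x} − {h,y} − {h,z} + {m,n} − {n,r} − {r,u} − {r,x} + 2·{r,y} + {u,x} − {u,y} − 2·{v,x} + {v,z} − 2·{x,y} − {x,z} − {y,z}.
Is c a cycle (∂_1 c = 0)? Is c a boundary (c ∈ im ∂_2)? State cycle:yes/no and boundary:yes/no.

n_0=10 n_1=30 n_2=13  [Q]
∂1: piv[gm,gn,gr,gu,gx,gz,hm,hy,uv] rk=9  ker:hn,hu,hx,hz,mn,mu,nr,nu,nx,nz,ru,rx,ry,ux,uy,vx,vy,vz,xy,xz,yz
∂2: piv[gnr,gnu,gnx,gnz,grx,nux,ruy,uvx,uvy,uxy,vyz] rk=11  ker:nrx,vxy
∂1c = {g} + 4·{h} − {m} + 2·{n} − 2·{r} − {u} + {v} − {y} − 3·{z}

cycle:no boundary:no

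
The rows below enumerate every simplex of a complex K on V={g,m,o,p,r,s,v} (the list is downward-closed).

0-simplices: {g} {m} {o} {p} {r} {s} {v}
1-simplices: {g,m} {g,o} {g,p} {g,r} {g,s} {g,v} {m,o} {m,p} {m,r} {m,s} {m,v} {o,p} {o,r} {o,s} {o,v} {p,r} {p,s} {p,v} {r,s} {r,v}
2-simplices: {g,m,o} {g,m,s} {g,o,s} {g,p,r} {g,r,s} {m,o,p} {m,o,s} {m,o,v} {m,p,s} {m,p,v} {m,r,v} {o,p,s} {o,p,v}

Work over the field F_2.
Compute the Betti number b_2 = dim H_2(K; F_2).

b_2=3

n_0=7 n_1=20 n_2=13  [Z2]
∂1: piv[gm,go,gp,gr,gs,gv] rk=6  ker:mo,mp,mr,ms,mv,op,or,os,ov,pr,ps,pv,rs,rv
∂2: piv[gmo,gms,gos,gpr,grs,mop,mov,mps,mpv,mrv] rk=10  ker:mos,ops,opv
b_2=(13−10)−0=3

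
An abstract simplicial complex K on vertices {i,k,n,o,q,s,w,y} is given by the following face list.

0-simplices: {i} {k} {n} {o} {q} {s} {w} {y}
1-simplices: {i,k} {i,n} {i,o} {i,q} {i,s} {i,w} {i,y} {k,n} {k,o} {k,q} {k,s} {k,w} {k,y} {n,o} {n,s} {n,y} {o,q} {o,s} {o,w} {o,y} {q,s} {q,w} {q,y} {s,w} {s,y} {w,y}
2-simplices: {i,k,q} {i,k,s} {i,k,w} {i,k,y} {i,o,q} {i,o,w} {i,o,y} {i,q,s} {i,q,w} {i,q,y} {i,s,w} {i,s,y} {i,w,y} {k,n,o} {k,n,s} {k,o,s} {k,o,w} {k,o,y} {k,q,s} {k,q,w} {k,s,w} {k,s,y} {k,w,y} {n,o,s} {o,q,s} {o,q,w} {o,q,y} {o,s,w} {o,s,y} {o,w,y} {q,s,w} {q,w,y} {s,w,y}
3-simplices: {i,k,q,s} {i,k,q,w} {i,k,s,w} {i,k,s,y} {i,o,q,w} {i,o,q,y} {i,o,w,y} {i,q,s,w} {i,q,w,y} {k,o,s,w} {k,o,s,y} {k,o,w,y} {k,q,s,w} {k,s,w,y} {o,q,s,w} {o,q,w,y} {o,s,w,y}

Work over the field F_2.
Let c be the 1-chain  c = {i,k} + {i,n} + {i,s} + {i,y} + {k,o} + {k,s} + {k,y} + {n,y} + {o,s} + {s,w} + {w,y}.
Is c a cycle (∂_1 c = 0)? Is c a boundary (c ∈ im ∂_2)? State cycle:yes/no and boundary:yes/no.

n_0=8 n_1=26 n_2=33 n_3=17  [Z2]
∂1: piv[ik,in,io,iq,is,iw,iy] rk=7  ker:kn,ko,kq,ks,kw,ky,no,ns,ny,oq,os,ow,oy,qs,qw,qy,sw,sy,wy
∂2: piv[ikq,iks,ikw,iky,ioq,iow,ioy,iqs,iqw,iqy,isw,isy,iwy,kno,kns,kos,kow] rk=17  ker:koy,kqs,kqw,ksw,ksy,kwy,nos,oqs,oqw,oqy,osw,osy,owy,qsw,qwy,swy
∂3: piv[ikqs,ikqw,iksw,iksy,ioqw,ioqy,iowy,iqsw,iqwy,kosw,kosy,kowy,kswy,oqsw] rk=14  ker:kqsw,oqwy,oswy
∂1c = 0
c vs im∂2: residual ≠ 0 ⇒ not boundary

cycle:yes boundary:no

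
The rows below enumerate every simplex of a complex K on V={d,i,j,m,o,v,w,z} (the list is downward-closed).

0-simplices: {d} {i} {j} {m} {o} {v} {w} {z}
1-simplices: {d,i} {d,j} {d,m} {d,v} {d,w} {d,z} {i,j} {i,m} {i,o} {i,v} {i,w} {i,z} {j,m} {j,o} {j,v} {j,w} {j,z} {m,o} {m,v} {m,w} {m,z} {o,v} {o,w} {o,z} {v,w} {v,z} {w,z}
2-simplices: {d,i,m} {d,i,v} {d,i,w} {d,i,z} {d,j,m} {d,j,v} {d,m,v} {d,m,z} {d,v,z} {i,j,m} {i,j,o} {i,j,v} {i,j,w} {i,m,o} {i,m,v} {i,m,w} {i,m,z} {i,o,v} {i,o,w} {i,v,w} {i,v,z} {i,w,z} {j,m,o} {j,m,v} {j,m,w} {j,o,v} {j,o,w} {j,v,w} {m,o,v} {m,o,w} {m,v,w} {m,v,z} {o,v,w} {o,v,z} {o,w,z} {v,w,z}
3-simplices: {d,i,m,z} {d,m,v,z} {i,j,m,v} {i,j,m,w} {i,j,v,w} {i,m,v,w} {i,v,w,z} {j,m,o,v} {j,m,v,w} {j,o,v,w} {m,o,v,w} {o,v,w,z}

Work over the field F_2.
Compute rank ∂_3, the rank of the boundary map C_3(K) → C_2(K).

rank∂_3=11

n_0=8 n_1=27 n_2=36 n_3=12  [Z2]
∂1: piv[di,dj,dm,dv,dw,dz,io] rk=7  ker:ij,im,iv,iw,iz,jm,jo,jv,jw,jz,mo,mv,mw,mz,ov,ow,oz,vw,vz,wz
∂2: piv[dim,div,diw,diz,djm,djv,dmv,dmz,dvz,ijm,ijo,ijw,imo,imw,iov,iow,ivw,iwz,ovz] rk=19  ker:ijv,imv,imz,ivz,jmo,jmv,jmw,jov,jow,jvw,mov,mow,mvw,mvz,ovw,owz,vwz
∂3: piv[dimz,dmvz,ijmv,ijmw,ijvw,imvw,ivwz,jmov,jovw,movw,ovwz] rk=11  ker:jmvw
rk∂_3=11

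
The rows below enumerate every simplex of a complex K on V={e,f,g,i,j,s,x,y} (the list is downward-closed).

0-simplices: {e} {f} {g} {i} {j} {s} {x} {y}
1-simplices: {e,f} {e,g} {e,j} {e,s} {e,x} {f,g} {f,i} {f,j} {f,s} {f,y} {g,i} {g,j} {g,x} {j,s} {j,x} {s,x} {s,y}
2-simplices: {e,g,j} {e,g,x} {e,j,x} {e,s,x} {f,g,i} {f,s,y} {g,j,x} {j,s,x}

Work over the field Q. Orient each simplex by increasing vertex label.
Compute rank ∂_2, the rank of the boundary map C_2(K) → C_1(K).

rank∂_2=7

n_0=8 n_1=17 n_2=8  [Q]
∂1: piv[ef,eg,ej,es,ex,fi,fy] rk=7  ker:fg,fj,fs,gi,gj,gx,js,jx,sx,sy
∂2: piv[egj,egx,ejx,esx,fgi,fsy,jsx] rk=7  ker:gjx
rk∂_2=7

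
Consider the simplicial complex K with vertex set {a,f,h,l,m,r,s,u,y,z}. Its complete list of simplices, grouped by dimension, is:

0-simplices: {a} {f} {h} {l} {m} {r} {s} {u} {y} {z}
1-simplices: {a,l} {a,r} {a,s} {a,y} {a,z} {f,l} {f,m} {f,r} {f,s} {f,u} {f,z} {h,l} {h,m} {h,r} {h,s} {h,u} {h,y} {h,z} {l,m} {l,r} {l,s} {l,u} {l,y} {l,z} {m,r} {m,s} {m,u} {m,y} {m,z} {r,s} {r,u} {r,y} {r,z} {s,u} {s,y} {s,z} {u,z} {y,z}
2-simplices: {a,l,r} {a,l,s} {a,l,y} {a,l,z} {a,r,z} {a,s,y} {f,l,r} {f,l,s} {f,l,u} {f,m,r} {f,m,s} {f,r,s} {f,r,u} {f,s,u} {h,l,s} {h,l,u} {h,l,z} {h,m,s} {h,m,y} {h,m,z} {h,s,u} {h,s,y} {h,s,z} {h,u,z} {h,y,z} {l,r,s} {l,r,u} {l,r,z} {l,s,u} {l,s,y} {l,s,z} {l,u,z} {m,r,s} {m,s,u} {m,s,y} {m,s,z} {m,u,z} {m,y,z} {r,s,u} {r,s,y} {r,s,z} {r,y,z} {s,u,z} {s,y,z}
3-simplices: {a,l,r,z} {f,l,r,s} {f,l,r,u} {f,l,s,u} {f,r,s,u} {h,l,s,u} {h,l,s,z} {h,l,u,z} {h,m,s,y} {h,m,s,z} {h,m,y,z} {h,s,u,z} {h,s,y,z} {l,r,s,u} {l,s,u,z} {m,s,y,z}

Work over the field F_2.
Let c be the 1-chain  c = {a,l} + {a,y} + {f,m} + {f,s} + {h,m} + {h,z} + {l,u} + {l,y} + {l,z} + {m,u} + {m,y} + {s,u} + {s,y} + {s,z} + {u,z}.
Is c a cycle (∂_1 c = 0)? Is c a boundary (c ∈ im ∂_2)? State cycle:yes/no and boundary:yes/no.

n_0=10 n_1=38 n_2=44 n_3=16  [Z2]
∂1: piv[al,ar,as,ay,az,fl,fm,fu,hl] rk=9  ker:fr,fs,fz,hm,hr,hs,hu,hy,hz,lm,lr,ls,lu,ly,lz,mr,ms,mu,my,mz,rs,ru,ry,rz,su,sy,sz,uz,yz
∂2: piv[alr,als,aly,alz,arz,asy,flr,fls,flu,fmr,fms,frs,fru,fsu,hls,hlu,hlz,hms,hmy,hmz,hsy,hsz,huz,hyz,msu,rsy] rk=26  ker:hsu,lrs,lru,lrz,lsu,lsy,lsz,luz,mrs,msy,msz,muz,myz,rsu,rsz,ryz,suz,syz
∂3: piv[alrz,flrs,flru,flsu,frsu,hlsu,hlsz,hluz,hmsy,hmsz,hmyz,hsuz,hsyz] rk=13  ker:lrsu,lsuz,msyz
∂1c = 0
c vs im∂2: reduces to 0 ⇒ boundary

cycle:yes boundary:yes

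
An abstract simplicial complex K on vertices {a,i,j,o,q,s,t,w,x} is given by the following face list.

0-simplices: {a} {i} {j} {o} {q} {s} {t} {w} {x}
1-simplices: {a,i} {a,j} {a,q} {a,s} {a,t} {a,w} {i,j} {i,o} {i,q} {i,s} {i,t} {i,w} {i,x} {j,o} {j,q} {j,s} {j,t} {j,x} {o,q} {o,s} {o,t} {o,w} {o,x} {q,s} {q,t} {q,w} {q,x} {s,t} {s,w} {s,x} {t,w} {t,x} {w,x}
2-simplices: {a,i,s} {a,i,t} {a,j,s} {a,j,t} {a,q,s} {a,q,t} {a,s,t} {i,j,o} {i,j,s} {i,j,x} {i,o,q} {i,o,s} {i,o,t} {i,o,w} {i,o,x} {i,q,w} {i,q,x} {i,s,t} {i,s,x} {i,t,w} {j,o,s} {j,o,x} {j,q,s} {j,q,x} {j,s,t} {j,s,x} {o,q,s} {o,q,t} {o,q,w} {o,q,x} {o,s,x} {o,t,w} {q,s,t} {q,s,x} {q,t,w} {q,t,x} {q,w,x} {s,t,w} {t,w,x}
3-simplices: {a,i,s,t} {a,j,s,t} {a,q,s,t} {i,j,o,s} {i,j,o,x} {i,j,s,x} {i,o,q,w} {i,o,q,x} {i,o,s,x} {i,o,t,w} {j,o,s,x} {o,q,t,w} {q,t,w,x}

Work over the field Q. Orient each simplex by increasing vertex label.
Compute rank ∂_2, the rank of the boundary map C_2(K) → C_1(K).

rank∂_2=24

n_0=9 n_1=33 n_2=39 n_3=13  [Q]
∂1: piv[ai,aj,aq,as,at,aw,io,ix] rk=8  ker:ij,iq,is,it,iw,jo,jq,js,jt,jx,oq,os,ot,ow,ox,qs,qt,qw,qx,st,sw,sx,tw,tx,wx
∂2: piv[ais,ait,ajs,ajt,aqs,aqt,ast,ijo,ijs,ijx,ioq,ios,iot,iow,iox,iqw,iqx,isx,itw,jqs,jqx,qtx,qwx,stw] rk=24  ker:ist,jos,jox,jst,jsx,oqs,oqt,oqw,oqx,osx,otw,qst,qsx,qtw,twx
∂3: piv[aist,ajst,aqst,ijos,ijox,ijsx,ioqw,ioqx,iosx,iotw,oqtw,qtwx] rk=12  ker:josx
rk∂_2=24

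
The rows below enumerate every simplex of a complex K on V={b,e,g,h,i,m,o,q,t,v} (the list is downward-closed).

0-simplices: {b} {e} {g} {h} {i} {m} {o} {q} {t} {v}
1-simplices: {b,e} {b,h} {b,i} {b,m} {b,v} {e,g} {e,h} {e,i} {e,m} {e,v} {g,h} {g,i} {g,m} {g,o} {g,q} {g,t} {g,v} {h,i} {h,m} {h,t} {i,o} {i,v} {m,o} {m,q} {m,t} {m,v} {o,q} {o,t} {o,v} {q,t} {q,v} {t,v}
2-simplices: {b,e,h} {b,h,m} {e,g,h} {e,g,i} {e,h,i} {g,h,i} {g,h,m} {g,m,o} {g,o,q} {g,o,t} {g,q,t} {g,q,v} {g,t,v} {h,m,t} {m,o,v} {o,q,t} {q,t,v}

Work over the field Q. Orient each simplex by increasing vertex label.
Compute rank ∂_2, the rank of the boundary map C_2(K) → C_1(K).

rank∂_2=14

n_0=10 n_1=32 n_2=17  [Q]
∂1: piv[be,bh,bi,bm,bv,eg,go,gq,gt] rk=9  ker:eh,ei,em,ev,gh,gi,gm,gv,hi,hm,ht,io,iv,mo,mq,mt,mv,oq,ot,ov,qt,qv,tv
∂2: piv[beh,bhm,egh,egi,ehi,ghm,gmo,goq,got,gqt,gqv,gtv,hmt,mov] rk=14  ker:ghi,oqt,qtv
rk∂_2=14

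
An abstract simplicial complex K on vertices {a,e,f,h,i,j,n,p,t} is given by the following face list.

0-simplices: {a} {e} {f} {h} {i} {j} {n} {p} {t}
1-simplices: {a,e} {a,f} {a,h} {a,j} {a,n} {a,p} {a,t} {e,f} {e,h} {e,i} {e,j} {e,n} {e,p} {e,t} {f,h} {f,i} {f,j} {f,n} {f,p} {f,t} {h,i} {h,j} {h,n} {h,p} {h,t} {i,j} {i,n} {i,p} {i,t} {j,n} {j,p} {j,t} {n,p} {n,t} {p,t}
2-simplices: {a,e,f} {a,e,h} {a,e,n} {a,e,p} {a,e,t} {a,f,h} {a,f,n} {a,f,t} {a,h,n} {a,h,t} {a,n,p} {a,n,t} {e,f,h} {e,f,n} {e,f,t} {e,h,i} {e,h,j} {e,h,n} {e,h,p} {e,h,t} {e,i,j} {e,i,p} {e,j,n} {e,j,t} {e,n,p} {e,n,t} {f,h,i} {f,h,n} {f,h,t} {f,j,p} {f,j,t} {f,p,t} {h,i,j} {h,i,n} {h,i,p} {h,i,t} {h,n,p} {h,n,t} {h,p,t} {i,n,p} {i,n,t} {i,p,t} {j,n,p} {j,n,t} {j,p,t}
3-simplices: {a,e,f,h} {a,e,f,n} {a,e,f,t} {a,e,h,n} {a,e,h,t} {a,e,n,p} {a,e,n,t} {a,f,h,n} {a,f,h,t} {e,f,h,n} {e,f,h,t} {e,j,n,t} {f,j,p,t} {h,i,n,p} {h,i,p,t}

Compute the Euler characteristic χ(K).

n_0=9 n_1=35 n_2=45 n_3=15
χ=+9−35+45−15=4

χ(K)=4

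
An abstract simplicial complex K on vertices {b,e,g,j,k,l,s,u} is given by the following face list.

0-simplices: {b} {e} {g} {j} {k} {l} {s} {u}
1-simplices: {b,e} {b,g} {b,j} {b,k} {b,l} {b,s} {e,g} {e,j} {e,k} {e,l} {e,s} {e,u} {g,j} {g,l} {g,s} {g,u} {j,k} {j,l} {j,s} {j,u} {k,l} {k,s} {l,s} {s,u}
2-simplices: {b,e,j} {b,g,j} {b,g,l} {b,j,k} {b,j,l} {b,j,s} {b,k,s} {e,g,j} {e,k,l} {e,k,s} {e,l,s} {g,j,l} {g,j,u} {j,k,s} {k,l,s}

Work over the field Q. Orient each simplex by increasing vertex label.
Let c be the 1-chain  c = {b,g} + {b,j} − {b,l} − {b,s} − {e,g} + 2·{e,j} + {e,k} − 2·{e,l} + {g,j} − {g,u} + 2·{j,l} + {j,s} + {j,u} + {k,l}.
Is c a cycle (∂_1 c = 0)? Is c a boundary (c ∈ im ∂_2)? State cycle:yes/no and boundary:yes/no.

cycle:yes boundary:no

n_0=8 n_1=24 n_2=15  [Q]
∂1: piv[be,bg,bj,bk,bl,bs,eu] rk=7  ker:eg,ej,ek,el,es,gj,gl,gs,gu,jk,jl,js,ju,kl,ks,ls,su
∂2: piv[bej,bgj,bgl,bjk,bjl,bjs,bks,egj,ekl,eks,els,gju] rk=12  ker:gjl,jks,kls
∂1c = 0
c vs im∂2: residual ≠ 0 ⇒ not boundary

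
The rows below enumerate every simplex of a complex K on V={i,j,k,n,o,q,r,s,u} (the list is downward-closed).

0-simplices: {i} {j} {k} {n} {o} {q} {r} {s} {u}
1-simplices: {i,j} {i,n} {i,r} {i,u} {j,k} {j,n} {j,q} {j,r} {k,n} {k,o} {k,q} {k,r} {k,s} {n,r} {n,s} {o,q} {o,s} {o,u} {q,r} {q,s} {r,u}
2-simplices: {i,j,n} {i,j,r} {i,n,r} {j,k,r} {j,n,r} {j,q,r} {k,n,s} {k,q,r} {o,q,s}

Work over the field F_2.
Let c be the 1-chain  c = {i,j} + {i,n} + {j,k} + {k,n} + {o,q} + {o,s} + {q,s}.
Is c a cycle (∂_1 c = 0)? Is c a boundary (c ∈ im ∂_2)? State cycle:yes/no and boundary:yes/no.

cycle:yes boundary:no

n_0=9 n_1=21 n_2=9  [Z2]
∂1: piv[ij,in,ir,iu,jk,jq,ko,ks] rk=8  ker:jn,jr,kn,kq,kr,nr,ns,oq,os,ou,qr,qs,ru
∂2: piv[ijn,ijr,inr,jkr,jqr,kns,kqr,oqs] rk=8  ker:jnr
∂1c = 0
c vs im∂2: residual ≠ 0 ⇒ not boundary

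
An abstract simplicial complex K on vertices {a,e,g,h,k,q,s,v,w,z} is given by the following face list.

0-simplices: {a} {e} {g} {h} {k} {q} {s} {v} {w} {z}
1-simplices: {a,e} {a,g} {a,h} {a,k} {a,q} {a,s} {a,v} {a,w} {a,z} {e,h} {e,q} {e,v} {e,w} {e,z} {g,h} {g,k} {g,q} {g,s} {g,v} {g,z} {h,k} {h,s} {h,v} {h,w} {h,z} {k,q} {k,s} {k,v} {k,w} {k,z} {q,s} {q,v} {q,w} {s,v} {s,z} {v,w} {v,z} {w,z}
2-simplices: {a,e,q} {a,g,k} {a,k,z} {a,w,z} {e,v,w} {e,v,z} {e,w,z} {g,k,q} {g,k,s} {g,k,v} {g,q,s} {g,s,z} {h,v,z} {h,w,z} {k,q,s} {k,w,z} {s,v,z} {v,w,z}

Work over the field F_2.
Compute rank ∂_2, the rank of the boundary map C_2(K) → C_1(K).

rank∂_2=16

n_0=10 n_1=38 n_2=18  [Z2]
∂1: piv[ae,ag,ah,ak,aq,as,av,aw,az] rk=9  ker:eh,eq,ev,ew,ez,gh,gk,gq,gs,gv,gz,hk,hs,hv,hw,hz,kq,ks,kv,kw,kz,qs,qv,qw,sv,sz,vw,vz,wz
∂2: piv[aeq,agk,akz,awz,evw,evz,ewz,gkq,gks,gkv,gqs,gsz,hvz,hwz,kwz,svz] rk=16  ker:kqs,vwz
rk∂_2=16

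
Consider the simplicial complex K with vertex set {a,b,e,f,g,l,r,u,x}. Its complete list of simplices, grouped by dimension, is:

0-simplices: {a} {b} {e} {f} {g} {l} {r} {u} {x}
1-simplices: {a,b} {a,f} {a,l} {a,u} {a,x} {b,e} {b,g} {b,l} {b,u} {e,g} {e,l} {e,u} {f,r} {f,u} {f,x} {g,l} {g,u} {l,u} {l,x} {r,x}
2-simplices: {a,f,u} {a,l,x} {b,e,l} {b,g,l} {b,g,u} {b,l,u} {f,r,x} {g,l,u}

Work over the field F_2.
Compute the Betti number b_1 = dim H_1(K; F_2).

b_1=5

n_0=9 n_1=20 n_2=8  [Z2]
∂1: piv[ab,af,al,au,ax,be,bg,fr] rk=8  ker:bl,bu,eg,el,eu,fu,fx,gl,gu,lu,lx,rx
∂2: piv[afu,alx,bel,bgl,bgu,blu,frx] rk=7  ker:glu
b_1=(20−8)−7=5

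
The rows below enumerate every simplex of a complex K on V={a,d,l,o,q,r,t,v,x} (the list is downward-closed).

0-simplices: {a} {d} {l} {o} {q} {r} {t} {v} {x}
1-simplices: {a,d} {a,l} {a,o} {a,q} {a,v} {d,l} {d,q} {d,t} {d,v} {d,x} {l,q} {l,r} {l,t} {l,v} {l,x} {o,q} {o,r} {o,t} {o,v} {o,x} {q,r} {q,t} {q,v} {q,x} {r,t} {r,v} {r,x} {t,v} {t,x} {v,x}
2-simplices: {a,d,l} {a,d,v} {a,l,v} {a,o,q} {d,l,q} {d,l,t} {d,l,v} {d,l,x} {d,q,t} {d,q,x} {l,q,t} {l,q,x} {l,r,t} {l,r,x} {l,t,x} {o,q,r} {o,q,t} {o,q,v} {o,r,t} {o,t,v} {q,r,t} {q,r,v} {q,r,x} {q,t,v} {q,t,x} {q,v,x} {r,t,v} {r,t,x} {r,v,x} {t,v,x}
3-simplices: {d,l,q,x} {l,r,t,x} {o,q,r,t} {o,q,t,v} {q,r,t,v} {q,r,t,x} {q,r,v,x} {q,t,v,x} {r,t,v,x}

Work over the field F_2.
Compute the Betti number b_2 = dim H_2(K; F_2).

b_2=3

n_0=9 n_1=30 n_2=30 n_3=9  [Z2]
∂1: piv[ad,al,ao,aq,av,dt,dx,lr] rk=8  ker:dl,dq,dv,lq,lt,lv,lx,oq,or,ot,ov,ox,qr,qt,qv,qx,rt,rv,rx,tv,tx,vx
∂2: piv[adl,adv,alv,aoq,dlq,dlt,dlx,dqt,dqx,lrt,lrx,ltx,oqr,oqt,oqv,ort,otv,qrv,qvx] rk=19  ker:dlv,lqt,lqx,qrt,qrx,qtv,qtx,rtv,rtx,rvx,tvx
∂3: piv[dlqx,lrtx,oqrt,oqtv,qrtv,qrtx,qrvx,qtvx] rk=8  ker:rtvx
b_2=(30−19)−8=3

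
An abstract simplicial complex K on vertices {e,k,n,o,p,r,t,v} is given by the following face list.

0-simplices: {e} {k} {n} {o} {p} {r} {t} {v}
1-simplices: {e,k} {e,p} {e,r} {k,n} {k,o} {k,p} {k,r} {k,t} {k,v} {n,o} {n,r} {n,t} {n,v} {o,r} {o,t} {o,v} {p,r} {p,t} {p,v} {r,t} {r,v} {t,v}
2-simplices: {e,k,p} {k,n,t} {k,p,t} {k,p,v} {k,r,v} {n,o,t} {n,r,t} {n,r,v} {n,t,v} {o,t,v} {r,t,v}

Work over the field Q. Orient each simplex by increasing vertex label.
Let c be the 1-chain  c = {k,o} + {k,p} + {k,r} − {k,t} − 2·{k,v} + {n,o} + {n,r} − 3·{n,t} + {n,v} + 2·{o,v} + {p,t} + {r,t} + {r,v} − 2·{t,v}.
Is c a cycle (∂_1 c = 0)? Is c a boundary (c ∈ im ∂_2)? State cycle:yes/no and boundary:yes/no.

n_0=8 n_1=22 n_2=11  [Q]
∂1: piv[ek,ep,er,kn,ko,kt,kv] rk=7  ker:kp,kr,no,nr,nt,nv,or,ot,ov,pr,pt,pv,rt,rv,tv
∂2: piv[ekp,knt,kpt,kpv,krv,not,nrt,nrv,ntv,otv] rk=10  ker:rtv
∂1c = 0
c vs im∂2: residual ≠ 0 ⇒ not boundary

cycle:yes boundary:no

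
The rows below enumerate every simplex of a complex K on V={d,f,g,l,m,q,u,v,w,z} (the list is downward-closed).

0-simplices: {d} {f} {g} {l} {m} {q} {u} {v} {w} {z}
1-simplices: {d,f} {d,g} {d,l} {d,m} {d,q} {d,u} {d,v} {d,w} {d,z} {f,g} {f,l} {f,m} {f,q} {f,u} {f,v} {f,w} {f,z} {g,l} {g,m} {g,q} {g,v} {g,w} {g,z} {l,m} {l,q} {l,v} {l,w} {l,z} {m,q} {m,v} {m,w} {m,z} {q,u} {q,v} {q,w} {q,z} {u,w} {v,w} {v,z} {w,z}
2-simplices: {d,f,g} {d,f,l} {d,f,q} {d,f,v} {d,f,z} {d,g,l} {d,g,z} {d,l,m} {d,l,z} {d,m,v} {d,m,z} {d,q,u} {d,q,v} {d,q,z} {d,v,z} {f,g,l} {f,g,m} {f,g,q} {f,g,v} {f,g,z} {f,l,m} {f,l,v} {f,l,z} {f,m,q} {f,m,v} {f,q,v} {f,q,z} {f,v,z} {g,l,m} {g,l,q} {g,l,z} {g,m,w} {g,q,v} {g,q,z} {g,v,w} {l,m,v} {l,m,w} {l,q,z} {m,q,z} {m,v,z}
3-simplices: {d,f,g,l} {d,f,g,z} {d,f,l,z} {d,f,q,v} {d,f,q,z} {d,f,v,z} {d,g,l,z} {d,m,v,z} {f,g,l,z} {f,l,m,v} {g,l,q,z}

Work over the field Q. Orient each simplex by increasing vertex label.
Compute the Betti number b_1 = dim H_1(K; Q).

n_0=10 n_1=40 n_2=40 n_3=11  [Q]
∂1: piv[df,dg,dl,dm,dq,du,dv,dw,dz] rk=9  ker:fg,fl,fm,fq,fu,fv,fw,fz,gl,gm,gq,gv,gw,gz,lm,lq,lv,lw,lz,mq,mv,mw,mz,qu,qv,qw,qz,uw,vw,vz,wz
∂2: piv[dfg,dfl,dfq,dfv,dfz,dgl,dgz,dlm,dlz,dmv,dmz,dqu,dqv,dqz,dvz,fgm,fgq,fgv,flm,flv,fmq,glq,gmw,gvw,lmw] rk=25  ker:fgl,fgz,flz,fmv,fqv,fqz,fvz,glm,glz,gqv,gqz,lmv,lqz,mqz,mvz
∂3: piv[dfgl,dfgz,dflz,dfqv,dfqz,dfvz,dglz,dmvz,flmv,glqz] rk=10  ker:fglz
b_1=(40−9)−25=6

b_1=6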